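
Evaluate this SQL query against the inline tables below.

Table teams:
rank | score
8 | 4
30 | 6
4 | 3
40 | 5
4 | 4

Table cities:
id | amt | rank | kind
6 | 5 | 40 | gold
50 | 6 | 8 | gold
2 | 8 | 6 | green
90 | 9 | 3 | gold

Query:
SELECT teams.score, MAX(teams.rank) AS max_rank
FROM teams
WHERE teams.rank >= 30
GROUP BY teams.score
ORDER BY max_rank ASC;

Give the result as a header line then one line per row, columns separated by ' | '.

After WHERE (2 rows):
teams.rank | teams.score
30 | 6
40 | 5
After GROUP BY (2 rows):
teams.score | max_rank
6 | 30
5 | 40
After ORDER BY (2 rows):
teams.score | max_rank
6 | 30
5 | 40

== RESULT ==
teams.score | max_rank
6 | 30
5 | 40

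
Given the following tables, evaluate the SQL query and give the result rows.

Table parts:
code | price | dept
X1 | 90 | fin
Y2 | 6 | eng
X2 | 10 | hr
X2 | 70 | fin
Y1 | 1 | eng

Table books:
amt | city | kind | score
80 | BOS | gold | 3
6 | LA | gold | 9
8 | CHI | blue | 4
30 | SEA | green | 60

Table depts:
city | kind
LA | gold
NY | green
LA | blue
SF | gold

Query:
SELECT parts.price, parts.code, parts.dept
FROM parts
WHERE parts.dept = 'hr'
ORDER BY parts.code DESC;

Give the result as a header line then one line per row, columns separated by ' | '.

== RESULT ==
parts.price | parts.code | parts.dept
10 | X2 | hr

Derivation:
After WHERE (1 rows):
parts.code | parts.price | parts.dept
X2 | 10 | hr
After SELECT (1 rows):
parts.price | parts.code | parts.dept
10 | X2 | hr
After ORDER BY (1 rows):
parts.price | parts.code | parts.dept
10 | X2 | hr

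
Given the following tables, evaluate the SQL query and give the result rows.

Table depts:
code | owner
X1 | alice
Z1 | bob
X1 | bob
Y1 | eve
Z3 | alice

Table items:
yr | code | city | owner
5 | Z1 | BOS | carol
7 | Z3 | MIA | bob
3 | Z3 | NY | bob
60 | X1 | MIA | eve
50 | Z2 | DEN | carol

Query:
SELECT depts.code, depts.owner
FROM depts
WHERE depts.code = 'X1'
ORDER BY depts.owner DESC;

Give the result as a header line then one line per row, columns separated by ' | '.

After WHERE (2 rows):
depts.code | depts.owner
X1 | alice
X1 | bob
After SELECT (2 rows):
depts.code | depts.owner
X1 | alice
X1 | bob
After ORDER BY (2 rows):
depts.code | depts.owner
X1 | bob
X1 | alice

== RESULT ==
depts.code | depts.owner
X1 | bob
X1 | alice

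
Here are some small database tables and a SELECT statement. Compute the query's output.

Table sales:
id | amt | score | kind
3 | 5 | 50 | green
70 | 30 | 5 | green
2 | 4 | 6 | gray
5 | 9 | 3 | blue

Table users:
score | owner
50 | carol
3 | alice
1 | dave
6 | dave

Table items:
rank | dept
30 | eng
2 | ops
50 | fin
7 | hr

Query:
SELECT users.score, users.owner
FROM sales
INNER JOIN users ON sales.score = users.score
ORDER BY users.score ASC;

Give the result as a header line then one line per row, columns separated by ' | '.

== RESULT ==
users.score | users.owner
3 | alice
6 | dave
50 | carol

Derivation:
After JOIN users (3 rows):
sales.id | sales.amt | sales.score | sales.kind | users.score | users.owner
3 | 5 | 50 | green | 50 | carol
2 | 4 | 6 | gray | 6 | dave
5 | 9 | 3 | blue | 3 | alice
After SELECT (3 rows):
users.score | users.owner
50 | carol
6 | dave
3 | alice
After ORDER BY (3 rows):
users.score | users.owner
3 | alice
6 | dave
50 | carol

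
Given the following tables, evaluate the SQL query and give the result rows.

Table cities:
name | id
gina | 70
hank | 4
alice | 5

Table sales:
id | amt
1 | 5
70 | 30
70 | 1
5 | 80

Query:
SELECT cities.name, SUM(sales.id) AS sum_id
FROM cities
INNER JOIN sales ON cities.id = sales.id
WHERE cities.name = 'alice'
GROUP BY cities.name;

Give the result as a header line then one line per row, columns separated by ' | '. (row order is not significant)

After JOIN sales (3 rows):
cities.name | cities.id | sales.id | sales.amt
gina | 70 | 70 | 30
gina | 70 | 70 | 1
alice | 5 | 5 | 80
After WHERE (1 rows):
cities.name | cities.id | sales.id | sales.amt
alice | 5 | 5 | 80
After GROUP BY (1 rows):
cities.name | sum_id
alice | 5

== RESULT ==
cities.name | sum_id
alice | 5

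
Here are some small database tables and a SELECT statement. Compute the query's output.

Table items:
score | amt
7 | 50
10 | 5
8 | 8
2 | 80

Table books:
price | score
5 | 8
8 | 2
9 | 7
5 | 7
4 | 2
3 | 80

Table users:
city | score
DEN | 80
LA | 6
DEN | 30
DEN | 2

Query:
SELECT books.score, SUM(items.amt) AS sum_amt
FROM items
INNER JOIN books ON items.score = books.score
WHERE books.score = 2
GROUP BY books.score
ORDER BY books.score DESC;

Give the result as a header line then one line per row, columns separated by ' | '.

== RESULT ==
books.score | sum_amt
2 | 160

Derivation:
After JOIN books (5 rows):
items.score | items.amt | books.price | books.score
7 | 50 | 9 | 7
7 | 50 | 5 | 7
8 | 8 | 5 | 8
2 | 80 | 8 | 2
2 | 80 | 4 | 2
After WHERE (2 rows):
items.score | items.amt | books.price | books.score
2 | 80 | 8 | 2
2 | 80 | 4 | 2
After GROUP BY (1 rows):
books.score | sum_amt
2 | 160
After ORDER BY (1 rows):
books.score | sum_amt
2 | 160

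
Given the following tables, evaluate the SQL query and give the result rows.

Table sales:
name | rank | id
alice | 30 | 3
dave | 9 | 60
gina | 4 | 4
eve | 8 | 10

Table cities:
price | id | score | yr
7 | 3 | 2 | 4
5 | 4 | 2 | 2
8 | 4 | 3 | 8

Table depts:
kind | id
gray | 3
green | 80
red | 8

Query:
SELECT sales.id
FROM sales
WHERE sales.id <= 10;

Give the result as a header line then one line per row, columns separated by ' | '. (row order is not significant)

== RESULT ==
sales.id
3
4
10

Derivation:
After WHERE (3 rows):
sales.name | sales.rank | sales.id
alice | 30 | 3
gina | 4 | 4
eve | 8 | 10
After SELECT (3 rows):
sales.id
3
4
10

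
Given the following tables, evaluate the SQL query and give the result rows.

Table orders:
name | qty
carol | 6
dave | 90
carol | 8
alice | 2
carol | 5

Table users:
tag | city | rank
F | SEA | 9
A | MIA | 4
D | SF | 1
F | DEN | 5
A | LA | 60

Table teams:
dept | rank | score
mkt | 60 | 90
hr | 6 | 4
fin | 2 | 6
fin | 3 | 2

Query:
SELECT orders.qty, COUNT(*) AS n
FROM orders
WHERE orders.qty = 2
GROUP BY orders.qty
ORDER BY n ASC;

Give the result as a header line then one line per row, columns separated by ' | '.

== RESULT ==
orders.qty | n
2 | 1

Derivation:
After WHERE (1 rows):
orders.name | orders.qty
alice | 2
After GROUP BY (1 rows):
orders.qty | n
2 | 1
After ORDER BY (1 rows):
orders.qty | n
2 | 1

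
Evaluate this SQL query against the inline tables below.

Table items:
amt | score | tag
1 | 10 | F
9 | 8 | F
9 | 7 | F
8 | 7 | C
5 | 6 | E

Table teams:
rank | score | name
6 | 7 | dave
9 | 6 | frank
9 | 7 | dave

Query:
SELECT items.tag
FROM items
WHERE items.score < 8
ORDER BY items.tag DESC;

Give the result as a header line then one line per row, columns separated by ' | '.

After WHERE (3 rows):
items.amt | items.score | items.tag
9 | 7 | F
8 | 7 | C
5 | 6 | E
After SELECT (3 rows):
items.tag
F
C
E
After ORDER BY (3 rows):
items.tag
F
E
C

== RESULT ==
items.tag
F
E
C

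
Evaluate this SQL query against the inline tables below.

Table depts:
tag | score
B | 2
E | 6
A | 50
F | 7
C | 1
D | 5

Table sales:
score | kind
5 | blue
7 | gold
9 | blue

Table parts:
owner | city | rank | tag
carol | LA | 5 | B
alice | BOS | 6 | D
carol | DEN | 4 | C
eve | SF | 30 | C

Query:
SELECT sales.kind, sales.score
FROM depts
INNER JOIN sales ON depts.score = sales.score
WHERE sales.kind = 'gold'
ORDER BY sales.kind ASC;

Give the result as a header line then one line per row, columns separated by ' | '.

After JOIN sales (2 rows):
depts.tag | depts.score | sales.score | sales.kind
F | 7 | 7 | gold
D | 5 | 5 | blue
After WHERE (1 rows):
depts.tag | depts.score | sales.score | sales.kind
F | 7 | 7 | gold
After SELECT (1 rows):
sales.kind | sales.score
gold | 7
After ORDER BY (1 rows):
sales.kind | sales.score
gold | 7

== RESULT ==
sales.kind | sales.score
gold | 7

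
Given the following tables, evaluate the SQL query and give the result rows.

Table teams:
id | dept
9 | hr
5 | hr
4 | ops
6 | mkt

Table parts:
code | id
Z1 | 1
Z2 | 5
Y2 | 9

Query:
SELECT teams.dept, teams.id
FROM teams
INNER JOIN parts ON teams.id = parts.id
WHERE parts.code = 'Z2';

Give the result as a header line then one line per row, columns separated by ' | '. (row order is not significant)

After JOIN parts (2 rows):
teams.id | teams.dept | parts.code | parts.id
9 | hr | Y2 | 9
5 | hr | Z2 | 5
After WHERE (1 rows):
teams.id | teams.dept | parts.code | parts.id
5 | hr | Z2 | 5
After SELECT (1 rows):
teams.dept | teams.id
hr | 5

== RESULT ==
teams.dept | teams.id
hr | 5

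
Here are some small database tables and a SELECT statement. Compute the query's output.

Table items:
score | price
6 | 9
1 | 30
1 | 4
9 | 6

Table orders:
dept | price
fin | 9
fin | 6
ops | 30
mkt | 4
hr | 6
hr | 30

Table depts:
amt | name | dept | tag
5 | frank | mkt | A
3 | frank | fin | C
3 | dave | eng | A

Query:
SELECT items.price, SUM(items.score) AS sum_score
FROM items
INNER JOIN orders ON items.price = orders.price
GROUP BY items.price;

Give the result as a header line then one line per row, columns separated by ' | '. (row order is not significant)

== RESULT ==
items.price | sum_score
9 | 6
30 | 2
4 | 1
6 | 18

Derivation:
After JOIN orders (6 rows):
items.score | items.price | orders.dept | orders.price
6 | 9 | fin | 9
1 | 30 | ops | 30
1 | 30 | hr | 30
1 | 4 | mkt | 4
9 | 6 | fin | 6
9 | 6 | hr | 6
After GROUP BY (4 rows):
items.price | sum_score
9 | 6
30 | 2
4 | 1
6 | 18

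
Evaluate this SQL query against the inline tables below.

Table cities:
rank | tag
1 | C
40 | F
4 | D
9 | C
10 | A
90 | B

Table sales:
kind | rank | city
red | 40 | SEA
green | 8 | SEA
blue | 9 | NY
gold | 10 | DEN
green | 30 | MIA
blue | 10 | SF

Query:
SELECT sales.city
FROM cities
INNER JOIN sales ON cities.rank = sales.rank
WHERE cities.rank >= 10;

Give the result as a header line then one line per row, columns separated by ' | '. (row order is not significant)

After JOIN sales (4 rows):
cities.rank | cities.tag | sales.kind | sales.rank | sales.city
40 | F | red | 40 | SEA
9 | C | blue | 9 | NY
10 | A | gold | 10 | DEN
10 | A | blue | 10 | SF
After WHERE (3 rows):
cities.rank | cities.tag | sales.kind | sales.rank | sales.city
40 | F | red | 40 | SEA
10 | A | gold | 10 | DEN
10 | A | blue | 10 | SF
After SELECT (3 rows):
sales.city
SEA
DEN
SF

== RESULT ==
sales.city
SEA
DEN
SF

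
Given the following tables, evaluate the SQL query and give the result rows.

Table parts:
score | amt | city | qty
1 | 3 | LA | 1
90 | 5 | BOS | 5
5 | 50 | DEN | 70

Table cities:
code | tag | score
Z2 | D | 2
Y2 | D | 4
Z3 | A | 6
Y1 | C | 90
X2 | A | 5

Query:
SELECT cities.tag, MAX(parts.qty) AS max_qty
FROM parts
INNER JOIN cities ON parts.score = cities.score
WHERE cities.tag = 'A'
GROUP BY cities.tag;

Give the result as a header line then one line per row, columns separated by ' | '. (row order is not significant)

After JOIN cities (2 rows):
parts.score | parts.amt | parts.city | parts.qty | cities.code | cities.tag | cities.score
90 | 5 | BOS | 5 | Y1 | C | 90
5 | 50 | DEN | 70 | X2 | A | 5
After WHERE (1 rows):
parts.score | parts.amt | parts.city | parts.qty | cities.code | cities.tag | cities.score
5 | 50 | DEN | 70 | X2 | A | 5
After GROUP BY (1 rows):
cities.tag | max_qty
A | 70

== RESULT ==
cities.tag | max_qty
A | 70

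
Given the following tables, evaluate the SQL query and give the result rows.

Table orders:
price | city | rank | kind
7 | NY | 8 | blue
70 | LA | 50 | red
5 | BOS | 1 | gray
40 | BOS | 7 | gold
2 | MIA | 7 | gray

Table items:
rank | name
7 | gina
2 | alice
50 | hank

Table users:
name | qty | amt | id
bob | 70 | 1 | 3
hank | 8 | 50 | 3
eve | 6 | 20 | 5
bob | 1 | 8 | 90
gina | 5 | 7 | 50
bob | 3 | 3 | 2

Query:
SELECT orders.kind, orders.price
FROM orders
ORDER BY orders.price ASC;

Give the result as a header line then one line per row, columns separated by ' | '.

After SELECT (5 rows):
orders.kind | orders.price
blue | 7
red | 70
gray | 5
gold | 40
gray | 2
After ORDER BY (5 rows):
orders.kind | orders.price
gray | 2
gray | 5
blue | 7
gold | 40
red | 70

== RESULT ==
orders.kind | orders.price
gray | 2
gray | 5
blue | 7
gold | 40
red | 70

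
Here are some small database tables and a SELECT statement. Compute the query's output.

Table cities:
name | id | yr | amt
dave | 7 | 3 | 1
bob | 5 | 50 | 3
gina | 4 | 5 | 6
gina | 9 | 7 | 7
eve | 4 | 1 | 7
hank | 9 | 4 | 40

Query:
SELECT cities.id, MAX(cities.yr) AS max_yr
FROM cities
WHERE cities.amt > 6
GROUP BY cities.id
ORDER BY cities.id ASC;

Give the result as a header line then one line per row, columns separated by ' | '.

== RESULT ==
cities.id | max_yr
4 | 1
9 | 7

Derivation:
After WHERE (3 rows):
cities.name | cities.id | cities.yr | cities.amt
gina | 9 | 7 | 7
eve | 4 | 1 | 7
hank | 9 | 4 | 40
After GROUP BY (2 rows):
cities.id | max_yr
9 | 7
4 | 1
After ORDER BY (2 rows):
cities.id | max_yr
4 | 1
9 | 7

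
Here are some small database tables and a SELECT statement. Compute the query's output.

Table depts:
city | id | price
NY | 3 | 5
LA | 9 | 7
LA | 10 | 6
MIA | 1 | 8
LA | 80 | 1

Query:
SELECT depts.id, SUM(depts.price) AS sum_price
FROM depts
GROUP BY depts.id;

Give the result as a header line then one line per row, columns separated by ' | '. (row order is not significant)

After GROUP BY (5 rows):
depts.id | sum_price
3 | 5
9 | 7
10 | 6
1 | 8
80 | 1

== RESULT ==
depts.id | sum_price
3 | 5
9 | 7
10 | 6
1 | 8
80 | 1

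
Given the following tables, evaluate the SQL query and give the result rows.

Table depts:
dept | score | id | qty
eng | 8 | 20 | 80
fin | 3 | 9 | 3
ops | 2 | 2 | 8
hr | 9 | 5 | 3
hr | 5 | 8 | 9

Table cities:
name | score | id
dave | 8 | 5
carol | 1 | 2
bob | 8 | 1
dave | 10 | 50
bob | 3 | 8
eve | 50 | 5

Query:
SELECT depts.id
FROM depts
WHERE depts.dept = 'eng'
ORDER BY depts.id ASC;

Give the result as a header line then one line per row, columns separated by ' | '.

After WHERE (1 rows):
depts.dept | depts.score | depts.id | depts.qty
eng | 8 | 20 | 80
After SELECT (1 rows):
depts.id
20
After ORDER BY (1 rows):
depts.id
20

== RESULT ==
depts.id
20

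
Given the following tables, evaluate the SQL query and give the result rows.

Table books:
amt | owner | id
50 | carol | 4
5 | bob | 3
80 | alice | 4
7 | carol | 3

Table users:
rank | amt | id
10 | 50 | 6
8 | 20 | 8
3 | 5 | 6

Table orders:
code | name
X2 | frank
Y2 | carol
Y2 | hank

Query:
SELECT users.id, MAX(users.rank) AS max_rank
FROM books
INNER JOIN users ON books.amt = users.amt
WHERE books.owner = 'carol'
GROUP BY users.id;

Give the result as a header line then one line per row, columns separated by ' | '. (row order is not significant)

After JOIN users (2 rows):
books.amt | books.owner | books.id | users.rank | users.amt | users.id
50 | carol | 4 | 10 | 50 | 6
5 | bob | 3 | 3 | 5 | 6
After WHERE (1 rows):
books.amt | books.owner | books.id | users.rank | users.amt | users.id
50 | carol | 4 | 10 | 50 | 6
After GROUP BY (1 rows):
users.id | max_rank
6 | 10

== RESULT ==
users.id | max_rank
6 | 10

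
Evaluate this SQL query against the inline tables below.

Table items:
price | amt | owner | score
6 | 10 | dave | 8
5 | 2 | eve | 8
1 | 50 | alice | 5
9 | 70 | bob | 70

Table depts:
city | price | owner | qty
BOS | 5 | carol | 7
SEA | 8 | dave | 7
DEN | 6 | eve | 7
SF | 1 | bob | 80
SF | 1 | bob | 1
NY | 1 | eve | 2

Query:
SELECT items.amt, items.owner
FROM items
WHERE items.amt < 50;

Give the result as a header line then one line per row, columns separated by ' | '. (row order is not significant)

After WHERE (2 rows):
items.price | items.amt | items.owner | items.score
6 | 10 | dave | 8
5 | 2 | eve | 8
After SELECT (2 rows):
items.amt | items.owner
10 | dave
2 | eve

== RESULT ==
items.amt | items.owner
10 | dave
2 | eve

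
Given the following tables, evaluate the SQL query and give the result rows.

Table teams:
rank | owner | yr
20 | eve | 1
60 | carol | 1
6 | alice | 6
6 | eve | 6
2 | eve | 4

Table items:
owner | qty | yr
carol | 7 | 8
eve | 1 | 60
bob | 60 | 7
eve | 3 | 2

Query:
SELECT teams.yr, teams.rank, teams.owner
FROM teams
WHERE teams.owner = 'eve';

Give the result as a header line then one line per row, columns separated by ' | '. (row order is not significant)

After WHERE (3 rows):
teams.rank | teams.owner | teams.yr
20 | eve | 1
6 | eve | 6
2 | eve | 4
After SELECT (3 rows):
teams.yr | teams.rank | teams.owner
1 | 20 | eve
6 | 6 | eve
4 | 2 | eve

== RESULT ==
teams.yr | teams.rank | teams.owner
1 | 20 | eve
6 | 6 | eve
4 | 2 | eve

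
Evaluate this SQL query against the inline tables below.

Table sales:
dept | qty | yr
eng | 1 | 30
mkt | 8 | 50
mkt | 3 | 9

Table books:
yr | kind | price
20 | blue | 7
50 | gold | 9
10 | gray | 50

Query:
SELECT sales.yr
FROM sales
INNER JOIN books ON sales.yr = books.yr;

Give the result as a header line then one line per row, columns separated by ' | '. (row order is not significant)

== RESULT ==
sales.yr
50

Derivation:
After JOIN books (1 rows):
sales.dept | sales.qty | sales.yr | books.yr | books.kind | books.price
mkt | 8 | 50 | 50 | gold | 9
After SELECT (1 rows):
sales.yr
50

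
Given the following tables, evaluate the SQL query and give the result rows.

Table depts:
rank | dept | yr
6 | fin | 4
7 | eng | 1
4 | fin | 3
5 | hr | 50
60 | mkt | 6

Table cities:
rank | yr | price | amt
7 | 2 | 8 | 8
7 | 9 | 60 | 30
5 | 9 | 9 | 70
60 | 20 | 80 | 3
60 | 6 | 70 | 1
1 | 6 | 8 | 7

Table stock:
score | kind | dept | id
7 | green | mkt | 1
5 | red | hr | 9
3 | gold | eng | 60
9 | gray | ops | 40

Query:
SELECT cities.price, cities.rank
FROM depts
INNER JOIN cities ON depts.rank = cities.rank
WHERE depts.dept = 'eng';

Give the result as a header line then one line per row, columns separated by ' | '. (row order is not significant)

After JOIN cities (5 rows):
depts.rank | depts.dept | depts.yr | cities.rank | cities.yr | cities.price | cities.amt
7 | eng | 1 | 7 | 2 | 8 | 8
7 | eng | 1 | 7 | 9 | 60 | 30
5 | hr | 50 | 5 | 9 | 9 | 70
60 | mkt | 6 | 60 | 20 | 80 | 3
60 | mkt | 6 | 60 | 6 | 70 | 1
After WHERE (2 rows):
depts.rank | depts.dept | depts.yr | cities.rank | cities.yr | cities.price | cities.amt
7 | eng | 1 | 7 | 2 | 8 | 8
7 | eng | 1 | 7 | 9 | 60 | 30
After SELECT (2 rows):
cities.price | cities.rank
8 | 7
60 | 7

== RESULT ==
cities.price | cities.rank
8 | 7
60 | 7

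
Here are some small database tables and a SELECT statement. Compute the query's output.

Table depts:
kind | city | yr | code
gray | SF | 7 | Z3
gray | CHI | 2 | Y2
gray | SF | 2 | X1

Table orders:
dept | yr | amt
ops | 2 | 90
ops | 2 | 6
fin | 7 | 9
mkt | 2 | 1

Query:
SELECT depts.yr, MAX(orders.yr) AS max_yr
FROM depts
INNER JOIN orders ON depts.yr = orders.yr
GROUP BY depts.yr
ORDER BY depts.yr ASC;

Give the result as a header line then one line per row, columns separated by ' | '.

== RESULT ==
depts.yr | max_yr
2 | 2
7 | 7

Derivation:
After JOIN orders (7 rows):
depts.kind | depts.city | depts.yr | depts.code | orders.dept | orders.yr | orders.amt
gray | SF | 7 | Z3 | fin | 7 | 9
gray | CHI | 2 | Y2 | ops | 2 | 90
gray | CHI | 2 | Y2 | ops | 2 | 6
gray | CHI | 2 | Y2 | mkt | 2 | 1
gray | SF | 2 | X1 | ops | 2 | 90
gray | SF | 2 | X1 | ops | 2 | 6
gray | SF | 2 | X1 | mkt | 2 | 1
After GROUP BY (2 rows):
depts.yr | max_yr
7 | 7
2 | 2
After ORDER BY (2 rows):
depts.yr | max_yr
2 | 2
7 | 7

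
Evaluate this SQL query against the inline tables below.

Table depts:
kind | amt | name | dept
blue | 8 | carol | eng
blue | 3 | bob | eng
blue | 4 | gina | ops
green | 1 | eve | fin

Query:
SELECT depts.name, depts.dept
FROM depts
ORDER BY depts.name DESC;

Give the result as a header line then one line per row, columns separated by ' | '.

== RESULT ==
depts.name | depts.dept
gina | ops
eve | fin
carol | eng
bob | eng

Derivation:
After SELECT (4 rows):
depts.name | depts.dept
carol | eng
bob | eng
gina | ops
eve | fin
After ORDER BY (4 rows):
depts.name | depts.dept
gina | ops
eve | fin
carol | eng
bob | eng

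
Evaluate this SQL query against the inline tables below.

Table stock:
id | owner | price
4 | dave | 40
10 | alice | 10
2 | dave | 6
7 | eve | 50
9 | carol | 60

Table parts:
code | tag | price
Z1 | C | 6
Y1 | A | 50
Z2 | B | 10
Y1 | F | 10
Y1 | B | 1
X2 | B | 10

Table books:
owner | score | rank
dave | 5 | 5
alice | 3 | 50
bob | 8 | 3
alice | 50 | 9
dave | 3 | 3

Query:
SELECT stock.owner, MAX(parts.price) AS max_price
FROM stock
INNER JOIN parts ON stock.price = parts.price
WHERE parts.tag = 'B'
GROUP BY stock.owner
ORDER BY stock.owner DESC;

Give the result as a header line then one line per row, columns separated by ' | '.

== RESULT ==
stock.owner | max_price
alice | 10

Derivation:
After JOIN parts (5 rows):
stock.id | stock.owner | stock.price | parts.code | parts.tag | parts.price
10 | alice | 10 | Z2 | B | 10
10 | alice | 10 | Y1 | F | 10
10 | alice | 10 | X2 | B | 10
2 | dave | 6 | Z1 | C | 6
7 | eve | 50 | Y1 | A | 50
After WHERE (2 rows):
stock.id | stock.owner | stock.price | parts.code | parts.tag | parts.price
10 | alice | 10 | Z2 | B | 10
10 | alice | 10 | X2 | B | 10
After GROUP BY (1 rows):
stock.owner | max_price
alice | 10
After ORDER BY (1 rows):
stock.owner | max_price
alice | 10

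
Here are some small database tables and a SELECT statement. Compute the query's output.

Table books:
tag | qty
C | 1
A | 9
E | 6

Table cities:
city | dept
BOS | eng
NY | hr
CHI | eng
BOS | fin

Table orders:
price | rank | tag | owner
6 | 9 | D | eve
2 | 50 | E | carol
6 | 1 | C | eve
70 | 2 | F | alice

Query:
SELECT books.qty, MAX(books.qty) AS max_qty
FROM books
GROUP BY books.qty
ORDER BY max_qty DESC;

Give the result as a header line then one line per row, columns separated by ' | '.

== RESULT ==
books.qty | max_qty
9 | 9
6 | 6
1 | 1

Derivation:
After GROUP BY (3 rows):
books.qty | max_qty
1 | 1
9 | 9
6 | 6
After ORDER BY (3 rows):
books.qty | max_qty
9 | 9
6 | 6
1 | 1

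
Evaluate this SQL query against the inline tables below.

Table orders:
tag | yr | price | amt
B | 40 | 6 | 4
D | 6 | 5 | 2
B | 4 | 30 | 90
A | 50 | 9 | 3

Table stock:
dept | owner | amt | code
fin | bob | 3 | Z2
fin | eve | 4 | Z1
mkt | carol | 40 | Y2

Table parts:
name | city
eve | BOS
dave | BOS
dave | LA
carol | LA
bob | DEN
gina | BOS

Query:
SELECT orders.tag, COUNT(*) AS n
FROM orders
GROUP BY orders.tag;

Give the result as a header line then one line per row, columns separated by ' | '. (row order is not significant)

After GROUP BY (3 rows):
orders.tag | n
B | 2
D | 1
A | 1

== RESULT ==
orders.tag | n
B | 2
D | 1
A | 1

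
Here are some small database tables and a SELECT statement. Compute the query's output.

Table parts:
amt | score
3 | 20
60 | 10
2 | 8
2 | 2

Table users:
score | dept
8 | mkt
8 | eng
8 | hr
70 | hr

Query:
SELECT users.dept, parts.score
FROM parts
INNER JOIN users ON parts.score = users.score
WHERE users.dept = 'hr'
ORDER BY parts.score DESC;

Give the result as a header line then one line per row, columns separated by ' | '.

After JOIN users (3 rows):
parts.amt | parts.score | users.score | users.dept
2 | 8 | 8 | mkt
2 | 8 | 8 | eng
2 | 8 | 8 | hr
After WHERE (1 rows):
parts.amt | parts.score | users.score | users.dept
2 | 8 | 8 | hr
After SELECT (1 rows):
users.dept | parts.score
hr | 8
After ORDER BY (1 rows):
users.dept | parts.score
hr | 8

== RESULT ==
users.dept | parts.score
hr | 8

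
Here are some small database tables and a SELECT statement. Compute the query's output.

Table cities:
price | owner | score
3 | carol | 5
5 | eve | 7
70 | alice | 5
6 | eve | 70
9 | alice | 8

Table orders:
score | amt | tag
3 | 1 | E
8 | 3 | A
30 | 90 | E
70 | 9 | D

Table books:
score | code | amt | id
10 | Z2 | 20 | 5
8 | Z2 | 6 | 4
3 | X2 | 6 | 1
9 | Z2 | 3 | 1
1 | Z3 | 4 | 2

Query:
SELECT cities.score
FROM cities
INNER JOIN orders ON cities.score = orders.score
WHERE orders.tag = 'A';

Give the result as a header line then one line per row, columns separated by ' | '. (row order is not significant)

After JOIN orders (2 rows):
cities.price | cities.owner | cities.score | orders.score | orders.amt | orders.tag
6 | eve | 70 | 70 | 9 | D
9 | alice | 8 | 8 | 3 | A
After WHERE (1 rows):
cities.price | cities.owner | cities.score | orders.score | orders.amt | orders.tag
9 | alice | 8 | 8 | 3 | A
After SELECT (1 rows):
cities.score
8

== RESULT ==
cities.score
8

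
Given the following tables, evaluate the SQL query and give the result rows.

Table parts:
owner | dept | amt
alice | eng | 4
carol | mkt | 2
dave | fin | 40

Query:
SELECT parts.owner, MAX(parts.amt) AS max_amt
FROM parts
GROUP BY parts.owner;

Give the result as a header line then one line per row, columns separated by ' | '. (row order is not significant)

== RESULT ==
parts.owner | max_amt
alice | 4
carol | 2
dave | 40

Derivation:
After GROUP BY (3 rows):
parts.owner | max_amt
alice | 4
carol | 2
dave | 40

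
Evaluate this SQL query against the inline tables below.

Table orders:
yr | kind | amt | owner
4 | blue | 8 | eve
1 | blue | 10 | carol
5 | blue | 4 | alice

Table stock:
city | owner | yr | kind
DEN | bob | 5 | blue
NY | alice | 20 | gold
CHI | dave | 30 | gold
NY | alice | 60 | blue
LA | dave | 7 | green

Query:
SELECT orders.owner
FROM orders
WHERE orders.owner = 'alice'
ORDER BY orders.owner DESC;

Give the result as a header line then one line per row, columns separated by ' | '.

== RESULT ==
orders.owner
alice

Derivation:
After WHERE (1 rows):
orders.yr | orders.kind | orders.amt | orders.owner
5 | blue | 4 | alice
After SELECT (1 rows):
orders.owner
alice
After ORDER BY (1 rows):
orders.owner
alice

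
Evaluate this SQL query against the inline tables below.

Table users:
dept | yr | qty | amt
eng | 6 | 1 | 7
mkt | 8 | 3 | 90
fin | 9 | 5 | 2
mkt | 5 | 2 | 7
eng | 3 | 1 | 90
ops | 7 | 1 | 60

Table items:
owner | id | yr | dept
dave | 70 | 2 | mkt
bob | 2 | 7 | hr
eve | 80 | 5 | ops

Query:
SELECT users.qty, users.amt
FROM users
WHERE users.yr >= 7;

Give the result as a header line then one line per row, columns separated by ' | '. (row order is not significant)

== RESULT ==
users.qty | users.amt
3 | 90
5 | 2
1 | 60

Derivation:
After WHERE (3 rows):
users.dept | users.yr | users.qty | users.amt
mkt | 8 | 3 | 90
fin | 9 | 5 | 2
ops | 7 | 1 | 60
After SELECT (3 rows):
users.qty | users.amt
3 | 90
5 | 2
1 | 60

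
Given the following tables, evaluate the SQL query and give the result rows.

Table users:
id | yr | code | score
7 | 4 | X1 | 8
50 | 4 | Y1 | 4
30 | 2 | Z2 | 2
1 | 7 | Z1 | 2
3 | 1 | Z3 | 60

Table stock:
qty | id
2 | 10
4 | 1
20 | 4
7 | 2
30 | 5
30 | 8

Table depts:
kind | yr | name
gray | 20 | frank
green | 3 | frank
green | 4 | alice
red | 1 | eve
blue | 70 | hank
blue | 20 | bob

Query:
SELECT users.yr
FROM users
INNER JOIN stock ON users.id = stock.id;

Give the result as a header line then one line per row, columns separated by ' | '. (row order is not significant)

After JOIN stock (1 rows):
users.id | users.yr | users.code | users.score | stock.qty | stock.id
1 | 7 | Z1 | 2 | 4 | 1
After SELECT (1 rows):
users.yr
7

== RESULT ==
users.yr
7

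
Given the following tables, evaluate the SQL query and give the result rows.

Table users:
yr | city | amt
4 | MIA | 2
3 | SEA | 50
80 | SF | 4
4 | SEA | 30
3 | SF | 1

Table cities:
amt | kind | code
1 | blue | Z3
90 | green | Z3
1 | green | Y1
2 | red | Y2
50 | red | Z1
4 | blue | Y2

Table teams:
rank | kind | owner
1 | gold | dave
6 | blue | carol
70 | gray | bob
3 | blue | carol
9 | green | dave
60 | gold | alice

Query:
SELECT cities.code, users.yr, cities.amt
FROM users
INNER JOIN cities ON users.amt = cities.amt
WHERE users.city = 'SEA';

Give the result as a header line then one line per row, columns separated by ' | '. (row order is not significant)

== RESULT ==
cities.code | users.yr | cities.amt
Z1 | 3 | 50

Derivation:
After JOIN cities (5 rows):
users.yr | users.city | users.amt | cities.amt | cities.kind | cities.code
4 | MIA | 2 | 2 | red | Y2
3 | SEA | 50 | 50 | red | Z1
80 | SF | 4 | 4 | blue | Y2
3 | SF | 1 | 1 | blue | Z3
3 | SF | 1 | 1 | green | Y1
After WHERE (1 rows):
users.yr | users.city | users.amt | cities.amt | cities.kind | cities.code
3 | SEA | 50 | 50 | red | Z1
After SELECT (1 rows):
cities.code | users.yr | cities.amt
Z1 | 3 | 50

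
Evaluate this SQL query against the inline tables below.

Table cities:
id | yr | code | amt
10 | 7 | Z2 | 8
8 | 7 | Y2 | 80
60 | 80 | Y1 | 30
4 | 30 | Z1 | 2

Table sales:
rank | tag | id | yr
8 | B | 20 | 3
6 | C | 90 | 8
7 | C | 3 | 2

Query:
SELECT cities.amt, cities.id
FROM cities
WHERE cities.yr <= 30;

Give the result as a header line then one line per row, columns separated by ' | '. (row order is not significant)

After WHERE (3 rows):
cities.id | cities.yr | cities.code | cities.amt
10 | 7 | Z2 | 8
8 | 7 | Y2 | 80
4 | 30 | Z1 | 2
After SELECT (3 rows):
cities.amt | cities.id
8 | 10
80 | 8
2 | 4

== RESULT ==
cities.amt | cities.id
8 | 10
80 | 8
2 | 4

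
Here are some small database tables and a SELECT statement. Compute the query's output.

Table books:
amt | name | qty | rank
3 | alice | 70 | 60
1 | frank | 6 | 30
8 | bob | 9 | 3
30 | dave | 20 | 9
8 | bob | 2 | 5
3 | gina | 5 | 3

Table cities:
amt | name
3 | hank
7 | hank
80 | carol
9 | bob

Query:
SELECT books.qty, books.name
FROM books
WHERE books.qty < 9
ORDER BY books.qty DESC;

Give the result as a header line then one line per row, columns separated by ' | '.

== RESULT ==
books.qty | books.name
6 | frank
5 | gina
2 | bob

Derivation:
After WHERE (3 rows):
books.amt | books.name | books.qty | books.rank
1 | frank | 6 | 30
8 | bob | 2 | 5
3 | gina | 5 | 3
After SELECT (3 rows):
books.qty | books.name
6 | frank
2 | bob
5 | gina
After ORDER BY (3 rows):
books.qty | books.name
6 | frank
5 | gina
2 | bob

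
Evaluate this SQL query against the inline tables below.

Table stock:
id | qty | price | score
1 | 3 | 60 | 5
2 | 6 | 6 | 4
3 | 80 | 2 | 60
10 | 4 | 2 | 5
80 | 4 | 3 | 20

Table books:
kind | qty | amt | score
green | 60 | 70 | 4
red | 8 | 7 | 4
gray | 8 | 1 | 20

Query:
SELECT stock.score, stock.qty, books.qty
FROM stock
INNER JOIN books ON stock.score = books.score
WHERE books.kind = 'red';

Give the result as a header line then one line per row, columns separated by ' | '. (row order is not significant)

== RESULT ==
stock.score | stock.qty | books.qty
4 | 6 | 8

Derivation:
After JOIN books (3 rows):
stock.id | stock.qty | stock.price | stock.score | books.kind | books.qty | books.amt | books.score
2 | 6 | 6 | 4 | green | 60 | 70 | 4
2 | 6 | 6 | 4 | red | 8 | 7 | 4
80 | 4 | 3 | 20 | gray | 8 | 1 | 20
After WHERE (1 rows):
stock.id | stock.qty | stock.price | stock.score | books.kind | books.qty | books.amt | books.score
2 | 6 | 6 | 4 | red | 8 | 7 | 4
After SELECT (1 rows):
stock.score | stock.qty | books.qty
4 | 6 | 8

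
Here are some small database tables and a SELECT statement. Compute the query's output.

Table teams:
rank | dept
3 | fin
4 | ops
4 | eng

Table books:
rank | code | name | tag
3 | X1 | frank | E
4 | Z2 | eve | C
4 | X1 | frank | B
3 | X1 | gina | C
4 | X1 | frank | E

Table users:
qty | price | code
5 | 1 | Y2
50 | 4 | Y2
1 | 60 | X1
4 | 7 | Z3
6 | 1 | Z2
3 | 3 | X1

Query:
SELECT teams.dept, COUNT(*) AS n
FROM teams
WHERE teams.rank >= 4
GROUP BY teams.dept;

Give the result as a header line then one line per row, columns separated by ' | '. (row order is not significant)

== RESULT ==
teams.dept | n
ops | 1
eng | 1

Derivation:
After WHERE (2 rows):
teams.rank | teams.dept
4 | ops
4 | eng
After GROUP BY (2 rows):
teams.dept | n
ops | 1
eng | 1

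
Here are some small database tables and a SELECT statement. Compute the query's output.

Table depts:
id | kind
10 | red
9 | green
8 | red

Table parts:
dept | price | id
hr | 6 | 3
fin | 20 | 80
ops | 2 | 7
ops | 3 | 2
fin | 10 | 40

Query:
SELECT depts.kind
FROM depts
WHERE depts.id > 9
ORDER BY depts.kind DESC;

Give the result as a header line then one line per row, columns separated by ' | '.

== RESULT ==
depts.kind
red

Derivation:
After WHERE (1 rows):
depts.id | depts.kind
10 | red
After SELECT (1 rows):
depts.kind
red
After ORDER BY (1 rows):
depts.kind
red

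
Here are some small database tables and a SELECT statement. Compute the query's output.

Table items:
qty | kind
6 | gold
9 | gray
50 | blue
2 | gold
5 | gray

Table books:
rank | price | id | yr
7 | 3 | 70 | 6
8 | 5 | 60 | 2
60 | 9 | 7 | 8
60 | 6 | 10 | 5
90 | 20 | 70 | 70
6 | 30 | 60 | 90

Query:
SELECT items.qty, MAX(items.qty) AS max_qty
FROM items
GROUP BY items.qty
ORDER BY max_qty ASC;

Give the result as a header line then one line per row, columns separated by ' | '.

After GROUP BY (5 rows):
items.qty | max_qty
6 | 6
9 | 9
50 | 50
2 | 2
5 | 5
After ORDER BY (5 rows):
items.qty | max_qty
2 | 2
5 | 5
6 | 6
9 | 9
50 | 50

== RESULT ==
items.qty | max_qty
2 | 2
5 | 5
6 | 6
9 | 9
50 | 50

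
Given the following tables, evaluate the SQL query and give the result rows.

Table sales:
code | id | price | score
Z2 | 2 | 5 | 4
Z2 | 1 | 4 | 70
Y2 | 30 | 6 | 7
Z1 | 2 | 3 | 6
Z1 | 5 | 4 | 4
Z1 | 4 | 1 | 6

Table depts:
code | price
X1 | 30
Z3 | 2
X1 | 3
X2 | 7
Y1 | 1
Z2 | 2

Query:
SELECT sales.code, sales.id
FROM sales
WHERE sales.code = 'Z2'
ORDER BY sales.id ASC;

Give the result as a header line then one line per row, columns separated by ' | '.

After WHERE (2 rows):
sales.code | sales.id | sales.price | sales.score
Z2 | 2 | 5 | 4
Z2 | 1 | 4 | 70
After SELECT (2 rows):
sales.code | sales.id
Z2 | 2
Z2 | 1
After ORDER BY (2 rows):
sales.code | sales.id
Z2 | 1
Z2 | 2

== RESULT ==
sales.code | sales.id
Z2 | 1
Z2 | 2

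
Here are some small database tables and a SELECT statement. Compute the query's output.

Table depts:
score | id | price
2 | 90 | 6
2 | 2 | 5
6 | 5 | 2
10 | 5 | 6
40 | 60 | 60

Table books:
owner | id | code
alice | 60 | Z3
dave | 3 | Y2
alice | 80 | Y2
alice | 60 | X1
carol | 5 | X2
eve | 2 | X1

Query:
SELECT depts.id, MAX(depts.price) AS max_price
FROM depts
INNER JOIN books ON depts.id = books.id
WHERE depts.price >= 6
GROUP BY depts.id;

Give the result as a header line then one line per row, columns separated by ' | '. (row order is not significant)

== RESULT ==
depts.id | max_price
5 | 6
60 | 60

Derivation:
After JOIN books (5 rows):
depts.score | depts.id | depts.price | books.owner | books.id | books.code
2 | 2 | 5 | eve | 2 | X1
6 | 5 | 2 | carol | 5 | X2
10 | 5 | 6 | carol | 5 | X2
40 | 60 | 60 | alice | 60 | Z3
40 | 60 | 60 | alice | 60 | X1
After WHERE (3 rows):
depts.score | depts.id | depts.price | books.owner | books.id | books.code
10 | 5 | 6 | carol | 5 | X2
40 | 60 | 60 | alice | 60 | Z3
40 | 60 | 60 | alice | 60 | X1
After GROUP BY (2 rows):
depts.id | max_price
5 | 6
60 | 60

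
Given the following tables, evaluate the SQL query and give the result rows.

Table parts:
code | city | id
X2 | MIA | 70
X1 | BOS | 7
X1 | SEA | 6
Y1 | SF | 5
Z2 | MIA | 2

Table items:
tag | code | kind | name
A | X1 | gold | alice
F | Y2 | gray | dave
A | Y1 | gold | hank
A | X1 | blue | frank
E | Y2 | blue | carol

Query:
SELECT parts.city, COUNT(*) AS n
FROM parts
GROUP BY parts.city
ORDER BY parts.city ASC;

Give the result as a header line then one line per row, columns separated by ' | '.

== RESULT ==
parts.city | n
BOS | 1
MIA | 2
SEA | 1
SF | 1

Derivation:
After GROUP BY (4 rows):
parts.city | n
MIA | 2
BOS | 1
SEA | 1
SF | 1
After ORDER BY (4 rows):
parts.city | n
BOS | 1
MIA | 2
SEA | 1
SF | 1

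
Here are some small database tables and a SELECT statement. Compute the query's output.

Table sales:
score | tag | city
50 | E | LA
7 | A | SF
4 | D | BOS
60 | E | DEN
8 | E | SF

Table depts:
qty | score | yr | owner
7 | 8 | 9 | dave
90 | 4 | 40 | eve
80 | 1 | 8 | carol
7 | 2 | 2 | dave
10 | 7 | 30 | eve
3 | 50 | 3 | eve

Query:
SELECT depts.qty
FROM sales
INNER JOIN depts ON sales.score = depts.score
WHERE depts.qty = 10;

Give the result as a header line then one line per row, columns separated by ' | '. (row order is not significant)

== RESULT ==
depts.qty
10

Derivation:
After JOIN depts (4 rows):
sales.score | sales.tag | sales.city | depts.qty | depts.score | depts.yr | depts.owner
50 | E | LA | 3 | 50 | 3 | eve
7 | A | SF | 10 | 7 | 30 | eve
4 | D | BOS | 90 | 4 | 40 | eve
8 | E | SF | 7 | 8 | 9 | dave
After WHERE (1 rows):
sales.score | sales.tag | sales.city | depts.qty | depts.score | depts.yr | depts.owner
7 | A | SF | 10 | 7 | 30 | eve
After SELECT (1 rows):
depts.qty
10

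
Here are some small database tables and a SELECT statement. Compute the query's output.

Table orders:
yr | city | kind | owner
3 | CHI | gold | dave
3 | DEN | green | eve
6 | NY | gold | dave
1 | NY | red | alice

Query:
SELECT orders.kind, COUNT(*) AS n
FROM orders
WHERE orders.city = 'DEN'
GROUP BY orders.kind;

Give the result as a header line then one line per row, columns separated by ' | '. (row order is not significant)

After WHERE (1 rows):
orders.yr | orders.city | orders.kind | orders.owner
3 | DEN | green | eve
After GROUP BY (1 rows):
orders.kind | n
green | 1

== RESULT ==
orders.kind | n
green | 1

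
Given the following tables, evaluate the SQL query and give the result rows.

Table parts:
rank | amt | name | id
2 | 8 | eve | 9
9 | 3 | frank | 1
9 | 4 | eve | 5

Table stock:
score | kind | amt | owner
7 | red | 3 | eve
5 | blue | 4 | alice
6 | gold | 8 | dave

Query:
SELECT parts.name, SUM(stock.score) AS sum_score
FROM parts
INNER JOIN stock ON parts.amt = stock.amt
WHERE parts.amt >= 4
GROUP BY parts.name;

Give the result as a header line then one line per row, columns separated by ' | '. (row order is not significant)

== RESULT ==
parts.name | sum_score
eve | 11

Derivation:
After JOIN stock (3 rows):
parts.rank | parts.amt | parts.name | parts.id | stock.score | stock.kind | stock.amt | stock.owner
2 | 8 | eve | 9 | 6 | gold | 8 | dave
9 | 3 | frank | 1 | 7 | red | 3 | eve
9 | 4 | eve | 5 | 5 | blue | 4 | alice
After WHERE (2 rows):
parts.rank | parts.amt | parts.name | parts.id | stock.score | stock.kind | stock.amt | stock.owner
2 | 8 | eve | 9 | 6 | gold | 8 | dave
9 | 4 | eve | 5 | 5 | blue | 4 | alice
After GROUP BY (1 rows):
parts.name | sum_score
eve | 11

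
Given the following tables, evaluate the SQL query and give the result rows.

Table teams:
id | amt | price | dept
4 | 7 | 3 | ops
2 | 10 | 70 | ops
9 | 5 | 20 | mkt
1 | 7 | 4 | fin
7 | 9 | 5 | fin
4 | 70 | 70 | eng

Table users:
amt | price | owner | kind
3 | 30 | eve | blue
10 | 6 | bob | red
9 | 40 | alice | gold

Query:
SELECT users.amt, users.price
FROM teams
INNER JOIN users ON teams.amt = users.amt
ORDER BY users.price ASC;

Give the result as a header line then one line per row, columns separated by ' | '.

== RESULT ==
users.amt | users.price
10 | 6
9 | 40

Derivation:
After JOIN users (2 rows):
teams.id | teams.amt | teams.price | teams.dept | users.amt | users.price | users.owner | users.kind
2 | 10 | 70 | ops | 10 | 6 | bob | red
7 | 9 | 5 | fin | 9 | 40 | alice | gold
After SELECT (2 rows):
users.amt | users.price
10 | 6
9 | 40
After ORDER BY (2 rows):
users.amt | users.price
10 | 6
9 | 40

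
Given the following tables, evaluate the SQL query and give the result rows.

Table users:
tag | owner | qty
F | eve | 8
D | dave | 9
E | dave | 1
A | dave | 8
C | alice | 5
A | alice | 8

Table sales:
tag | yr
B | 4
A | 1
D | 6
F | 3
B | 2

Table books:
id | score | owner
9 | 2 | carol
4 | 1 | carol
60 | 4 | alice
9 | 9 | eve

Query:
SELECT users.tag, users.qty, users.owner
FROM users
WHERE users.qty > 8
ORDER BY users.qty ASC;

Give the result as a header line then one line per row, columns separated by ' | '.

After WHERE (1 rows):
users.tag | users.owner | users.qty
D | dave | 9
After SELECT (1 rows):
users.tag | users.qty | users.owner
D | 9 | dave
After ORDER BY (1 rows):
users.tag | users.qty | users.owner
D | 9 | dave

== RESULT ==
users.tag | users.qty | users.owner
D | 9 | dave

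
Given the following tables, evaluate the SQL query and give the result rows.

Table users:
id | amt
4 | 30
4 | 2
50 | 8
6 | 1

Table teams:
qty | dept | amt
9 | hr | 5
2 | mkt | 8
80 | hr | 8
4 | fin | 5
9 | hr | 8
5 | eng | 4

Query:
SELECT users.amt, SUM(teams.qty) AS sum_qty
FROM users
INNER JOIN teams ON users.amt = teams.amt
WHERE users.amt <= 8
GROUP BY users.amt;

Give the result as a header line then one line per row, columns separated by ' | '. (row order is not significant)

After JOIN teams (3 rows):
users.id | users.amt | teams.qty | teams.dept | teams.amt
50 | 8 | 2 | mkt | 8
50 | 8 | 80 | hr | 8
50 | 8 | 9 | hr | 8
After WHERE (3 rows):
users.id | users.amt | teams.qty | teams.dept | teams.amt
50 | 8 | 2 | mkt | 8
50 | 8 | 80 | hr | 8
50 | 8 | 9 | hr | 8
After GROUP BY (1 rows):
users.amt | sum_qty
8 | 91

== RESULT ==
users.amt | sum_qty
8 | 91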